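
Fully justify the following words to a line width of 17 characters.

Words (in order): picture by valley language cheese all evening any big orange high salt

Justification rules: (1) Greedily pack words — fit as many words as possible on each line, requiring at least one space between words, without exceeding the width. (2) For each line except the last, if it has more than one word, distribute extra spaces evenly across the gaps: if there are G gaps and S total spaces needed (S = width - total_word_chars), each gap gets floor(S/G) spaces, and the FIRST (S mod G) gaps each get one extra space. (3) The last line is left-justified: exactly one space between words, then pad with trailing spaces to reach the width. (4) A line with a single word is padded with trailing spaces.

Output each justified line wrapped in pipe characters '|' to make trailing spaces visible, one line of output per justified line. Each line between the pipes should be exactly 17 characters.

Answer: |picture by valley|
|language   cheese|
|all  evening  any|
|big  orange  high|
|salt             |

Derivation:
Line 1: ['picture', 'by', 'valley'] (min_width=17, slack=0)
Line 2: ['language', 'cheese'] (min_width=15, slack=2)
Line 3: ['all', 'evening', 'any'] (min_width=15, slack=2)
Line 4: ['big', 'orange', 'high'] (min_width=15, slack=2)
Line 5: ['salt'] (min_width=4, slack=13)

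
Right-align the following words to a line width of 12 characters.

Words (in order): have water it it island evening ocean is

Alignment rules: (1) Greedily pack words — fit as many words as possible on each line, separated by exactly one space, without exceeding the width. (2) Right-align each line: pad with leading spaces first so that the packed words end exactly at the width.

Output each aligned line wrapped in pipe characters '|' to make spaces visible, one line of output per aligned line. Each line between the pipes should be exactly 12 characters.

Line 1: ['have', 'water'] (min_width=10, slack=2)
Line 2: ['it', 'it', 'island'] (min_width=12, slack=0)
Line 3: ['evening'] (min_width=7, slack=5)
Line 4: ['ocean', 'is'] (min_width=8, slack=4)

Answer: |  have water|
|it it island|
|     evening|
|    ocean is|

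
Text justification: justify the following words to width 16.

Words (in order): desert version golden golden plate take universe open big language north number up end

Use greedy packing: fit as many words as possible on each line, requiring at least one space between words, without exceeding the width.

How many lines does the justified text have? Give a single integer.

Answer: 7

Derivation:
Line 1: ['desert', 'version'] (min_width=14, slack=2)
Line 2: ['golden', 'golden'] (min_width=13, slack=3)
Line 3: ['plate', 'take'] (min_width=10, slack=6)
Line 4: ['universe', 'open'] (min_width=13, slack=3)
Line 5: ['big', 'language'] (min_width=12, slack=4)
Line 6: ['north', 'number', 'up'] (min_width=15, slack=1)
Line 7: ['end'] (min_width=3, slack=13)
Total lines: 7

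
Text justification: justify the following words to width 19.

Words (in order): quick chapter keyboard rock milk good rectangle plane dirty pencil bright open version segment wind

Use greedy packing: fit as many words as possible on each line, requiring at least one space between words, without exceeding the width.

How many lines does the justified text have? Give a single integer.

Answer: 6

Derivation:
Line 1: ['quick', 'chapter'] (min_width=13, slack=6)
Line 2: ['keyboard', 'rock', 'milk'] (min_width=18, slack=1)
Line 3: ['good', 'rectangle'] (min_width=14, slack=5)
Line 4: ['plane', 'dirty', 'pencil'] (min_width=18, slack=1)
Line 5: ['bright', 'open', 'version'] (min_width=19, slack=0)
Line 6: ['segment', 'wind'] (min_width=12, slack=7)
Total lines: 6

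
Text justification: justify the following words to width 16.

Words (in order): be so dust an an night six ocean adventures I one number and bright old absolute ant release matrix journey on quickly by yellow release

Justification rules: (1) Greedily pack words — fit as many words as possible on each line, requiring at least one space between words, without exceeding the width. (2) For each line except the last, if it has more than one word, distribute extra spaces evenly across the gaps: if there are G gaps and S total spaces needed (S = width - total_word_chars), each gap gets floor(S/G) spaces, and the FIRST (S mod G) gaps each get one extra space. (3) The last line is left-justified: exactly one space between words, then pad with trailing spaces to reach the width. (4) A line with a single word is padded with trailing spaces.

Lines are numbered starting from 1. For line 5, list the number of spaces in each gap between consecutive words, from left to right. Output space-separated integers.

Line 1: ['be', 'so', 'dust', 'an', 'an'] (min_width=16, slack=0)
Line 2: ['night', 'six', 'ocean'] (min_width=15, slack=1)
Line 3: ['adventures', 'I', 'one'] (min_width=16, slack=0)
Line 4: ['number', 'and'] (min_width=10, slack=6)
Line 5: ['bright', 'old'] (min_width=10, slack=6)
Line 6: ['absolute', 'ant'] (min_width=12, slack=4)
Line 7: ['release', 'matrix'] (min_width=14, slack=2)
Line 8: ['journey', 'on'] (min_width=10, slack=6)
Line 9: ['quickly', 'by'] (min_width=10, slack=6)
Line 10: ['yellow', 'release'] (min_width=14, slack=2)

Answer: 7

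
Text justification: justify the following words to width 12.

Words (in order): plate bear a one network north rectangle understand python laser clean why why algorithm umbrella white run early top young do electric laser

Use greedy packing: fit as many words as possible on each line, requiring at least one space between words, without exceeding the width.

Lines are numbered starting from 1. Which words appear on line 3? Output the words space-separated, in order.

Answer: north

Derivation:
Line 1: ['plate', 'bear', 'a'] (min_width=12, slack=0)
Line 2: ['one', 'network'] (min_width=11, slack=1)
Line 3: ['north'] (min_width=5, slack=7)
Line 4: ['rectangle'] (min_width=9, slack=3)
Line 5: ['understand'] (min_width=10, slack=2)
Line 6: ['python', 'laser'] (min_width=12, slack=0)
Line 7: ['clean', 'why'] (min_width=9, slack=3)
Line 8: ['why'] (min_width=3, slack=9)
Line 9: ['algorithm'] (min_width=9, slack=3)
Line 10: ['umbrella'] (min_width=8, slack=4)
Line 11: ['white', 'run'] (min_width=9, slack=3)
Line 12: ['early', 'top'] (min_width=9, slack=3)
Line 13: ['young', 'do'] (min_width=8, slack=4)
Line 14: ['electric'] (min_width=8, slack=4)
Line 15: ['laser'] (min_width=5, slack=7)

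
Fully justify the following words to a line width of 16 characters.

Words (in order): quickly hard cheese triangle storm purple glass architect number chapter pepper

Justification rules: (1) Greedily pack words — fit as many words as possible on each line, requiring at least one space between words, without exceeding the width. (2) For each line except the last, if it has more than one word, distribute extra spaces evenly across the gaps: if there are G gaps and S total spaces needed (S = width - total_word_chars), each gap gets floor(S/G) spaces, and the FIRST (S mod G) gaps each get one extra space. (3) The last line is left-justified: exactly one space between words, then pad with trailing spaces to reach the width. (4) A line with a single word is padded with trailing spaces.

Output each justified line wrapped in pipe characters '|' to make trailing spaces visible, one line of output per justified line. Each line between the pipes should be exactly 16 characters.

Answer: |quickly     hard|
|cheese  triangle|
|storm     purple|
|glass  architect|
|number   chapter|
|pepper          |

Derivation:
Line 1: ['quickly', 'hard'] (min_width=12, slack=4)
Line 2: ['cheese', 'triangle'] (min_width=15, slack=1)
Line 3: ['storm', 'purple'] (min_width=12, slack=4)
Line 4: ['glass', 'architect'] (min_width=15, slack=1)
Line 5: ['number', 'chapter'] (min_width=14, slack=2)
Line 6: ['pepper'] (min_width=6, slack=10)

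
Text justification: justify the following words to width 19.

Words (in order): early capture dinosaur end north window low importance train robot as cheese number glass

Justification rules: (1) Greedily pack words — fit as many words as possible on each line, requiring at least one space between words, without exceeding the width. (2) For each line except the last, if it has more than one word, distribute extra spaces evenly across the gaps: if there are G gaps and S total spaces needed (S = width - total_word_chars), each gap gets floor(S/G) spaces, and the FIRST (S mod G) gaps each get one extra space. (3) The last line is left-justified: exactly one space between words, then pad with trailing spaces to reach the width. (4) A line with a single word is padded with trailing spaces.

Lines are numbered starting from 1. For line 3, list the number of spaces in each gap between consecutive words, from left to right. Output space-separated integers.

Line 1: ['early', 'capture'] (min_width=13, slack=6)
Line 2: ['dinosaur', 'end', 'north'] (min_width=18, slack=1)
Line 3: ['window', 'low'] (min_width=10, slack=9)
Line 4: ['importance', 'train'] (min_width=16, slack=3)
Line 5: ['robot', 'as', 'cheese'] (min_width=15, slack=4)
Line 6: ['number', 'glass'] (min_width=12, slack=7)

Answer: 10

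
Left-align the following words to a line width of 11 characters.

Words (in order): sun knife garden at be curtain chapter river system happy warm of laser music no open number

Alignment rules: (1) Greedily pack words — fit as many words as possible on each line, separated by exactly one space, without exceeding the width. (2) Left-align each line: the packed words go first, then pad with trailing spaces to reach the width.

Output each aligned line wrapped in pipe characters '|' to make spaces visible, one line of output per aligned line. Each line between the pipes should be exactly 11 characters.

Line 1: ['sun', 'knife'] (min_width=9, slack=2)
Line 2: ['garden', 'at'] (min_width=9, slack=2)
Line 3: ['be', 'curtain'] (min_width=10, slack=1)
Line 4: ['chapter'] (min_width=7, slack=4)
Line 5: ['river'] (min_width=5, slack=6)
Line 6: ['system'] (min_width=6, slack=5)
Line 7: ['happy', 'warm'] (min_width=10, slack=1)
Line 8: ['of', 'laser'] (min_width=8, slack=3)
Line 9: ['music', 'no'] (min_width=8, slack=3)
Line 10: ['open', 'number'] (min_width=11, slack=0)

Answer: |sun knife  |
|garden at  |
|be curtain |
|chapter    |
|river      |
|system     |
|happy warm |
|of laser   |
|music no   |
|open number|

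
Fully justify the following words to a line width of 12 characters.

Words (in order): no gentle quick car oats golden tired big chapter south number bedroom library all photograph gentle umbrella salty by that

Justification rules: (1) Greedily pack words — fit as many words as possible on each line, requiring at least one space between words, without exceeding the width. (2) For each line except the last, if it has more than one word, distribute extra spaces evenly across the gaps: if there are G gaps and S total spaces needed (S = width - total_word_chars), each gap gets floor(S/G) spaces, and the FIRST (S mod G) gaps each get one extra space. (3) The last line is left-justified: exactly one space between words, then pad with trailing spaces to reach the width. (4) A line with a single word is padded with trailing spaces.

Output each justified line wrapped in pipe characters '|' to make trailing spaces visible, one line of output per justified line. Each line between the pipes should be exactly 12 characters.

Line 1: ['no', 'gentle'] (min_width=9, slack=3)
Line 2: ['quick', 'car'] (min_width=9, slack=3)
Line 3: ['oats', 'golden'] (min_width=11, slack=1)
Line 4: ['tired', 'big'] (min_width=9, slack=3)
Line 5: ['chapter'] (min_width=7, slack=5)
Line 6: ['south', 'number'] (min_width=12, slack=0)
Line 7: ['bedroom'] (min_width=7, slack=5)
Line 8: ['library', 'all'] (min_width=11, slack=1)
Line 9: ['photograph'] (min_width=10, slack=2)
Line 10: ['gentle'] (min_width=6, slack=6)
Line 11: ['umbrella'] (min_width=8, slack=4)
Line 12: ['salty', 'by'] (min_width=8, slack=4)
Line 13: ['that'] (min_width=4, slack=8)

Answer: |no    gentle|
|quick    car|
|oats  golden|
|tired    big|
|chapter     |
|south number|
|bedroom     |
|library  all|
|photograph  |
|gentle      |
|umbrella    |
|salty     by|
|that        |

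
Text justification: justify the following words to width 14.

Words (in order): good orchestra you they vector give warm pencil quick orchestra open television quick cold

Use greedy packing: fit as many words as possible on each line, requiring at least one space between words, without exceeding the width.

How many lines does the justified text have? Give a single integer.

Answer: 8

Derivation:
Line 1: ['good', 'orchestra'] (min_width=14, slack=0)
Line 2: ['you', 'they'] (min_width=8, slack=6)
Line 3: ['vector', 'give'] (min_width=11, slack=3)
Line 4: ['warm', 'pencil'] (min_width=11, slack=3)
Line 5: ['quick'] (min_width=5, slack=9)
Line 6: ['orchestra', 'open'] (min_width=14, slack=0)
Line 7: ['television'] (min_width=10, slack=4)
Line 8: ['quick', 'cold'] (min_width=10, slack=4)
Total lines: 8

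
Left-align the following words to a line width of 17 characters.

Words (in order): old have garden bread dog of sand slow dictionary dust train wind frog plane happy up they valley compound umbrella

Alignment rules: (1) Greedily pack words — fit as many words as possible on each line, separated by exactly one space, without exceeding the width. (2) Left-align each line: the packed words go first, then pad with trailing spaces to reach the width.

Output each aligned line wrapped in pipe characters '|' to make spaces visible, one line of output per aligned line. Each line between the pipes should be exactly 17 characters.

Line 1: ['old', 'have', 'garden'] (min_width=15, slack=2)
Line 2: ['bread', 'dog', 'of', 'sand'] (min_width=17, slack=0)
Line 3: ['slow', 'dictionary'] (min_width=15, slack=2)
Line 4: ['dust', 'train', 'wind'] (min_width=15, slack=2)
Line 5: ['frog', 'plane', 'happy'] (min_width=16, slack=1)
Line 6: ['up', 'they', 'valley'] (min_width=14, slack=3)
Line 7: ['compound', 'umbrella'] (min_width=17, slack=0)

Answer: |old have garden  |
|bread dog of sand|
|slow dictionary  |
|dust train wind  |
|frog plane happy |
|up they valley   |
|compound umbrella|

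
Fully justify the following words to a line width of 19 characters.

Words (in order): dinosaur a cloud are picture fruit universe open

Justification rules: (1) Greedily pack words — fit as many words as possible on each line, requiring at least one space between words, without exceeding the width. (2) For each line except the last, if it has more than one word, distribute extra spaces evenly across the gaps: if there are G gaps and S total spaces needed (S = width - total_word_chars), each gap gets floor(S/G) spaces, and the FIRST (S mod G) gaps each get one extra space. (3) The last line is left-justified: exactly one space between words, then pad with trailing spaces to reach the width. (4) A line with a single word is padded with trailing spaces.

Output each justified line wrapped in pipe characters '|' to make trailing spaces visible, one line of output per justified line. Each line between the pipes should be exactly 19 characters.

Answer: |dinosaur   a  cloud|
|are  picture  fruit|
|universe open      |

Derivation:
Line 1: ['dinosaur', 'a', 'cloud'] (min_width=16, slack=3)
Line 2: ['are', 'picture', 'fruit'] (min_width=17, slack=2)
Line 3: ['universe', 'open'] (min_width=13, slack=6)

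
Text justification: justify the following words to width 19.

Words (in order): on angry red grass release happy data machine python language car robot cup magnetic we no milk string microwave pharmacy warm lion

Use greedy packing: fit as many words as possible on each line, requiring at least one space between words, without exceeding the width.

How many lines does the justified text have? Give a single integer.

Line 1: ['on', 'angry', 'red', 'grass'] (min_width=18, slack=1)
Line 2: ['release', 'happy', 'data'] (min_width=18, slack=1)
Line 3: ['machine', 'python'] (min_width=14, slack=5)
Line 4: ['language', 'car', 'robot'] (min_width=18, slack=1)
Line 5: ['cup', 'magnetic', 'we', 'no'] (min_width=18, slack=1)
Line 6: ['milk', 'string'] (min_width=11, slack=8)
Line 7: ['microwave', 'pharmacy'] (min_width=18, slack=1)
Line 8: ['warm', 'lion'] (min_width=9, slack=10)
Total lines: 8

Answer: 8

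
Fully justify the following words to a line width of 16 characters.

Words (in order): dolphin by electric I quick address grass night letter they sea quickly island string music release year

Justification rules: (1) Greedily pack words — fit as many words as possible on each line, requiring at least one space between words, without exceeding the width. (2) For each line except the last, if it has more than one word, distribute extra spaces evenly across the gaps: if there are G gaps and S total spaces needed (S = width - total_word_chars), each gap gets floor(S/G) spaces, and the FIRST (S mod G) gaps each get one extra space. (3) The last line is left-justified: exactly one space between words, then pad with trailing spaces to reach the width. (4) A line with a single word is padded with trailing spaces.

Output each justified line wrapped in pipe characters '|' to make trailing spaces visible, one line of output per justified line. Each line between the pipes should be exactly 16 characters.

Line 1: ['dolphin', 'by'] (min_width=10, slack=6)
Line 2: ['electric', 'I', 'quick'] (min_width=16, slack=0)
Line 3: ['address', 'grass'] (min_width=13, slack=3)
Line 4: ['night', 'letter'] (min_width=12, slack=4)
Line 5: ['they', 'sea', 'quickly'] (min_width=16, slack=0)
Line 6: ['island', 'string'] (min_width=13, slack=3)
Line 7: ['music', 'release'] (min_width=13, slack=3)
Line 8: ['year'] (min_width=4, slack=12)

Answer: |dolphin       by|
|electric I quick|
|address    grass|
|night     letter|
|they sea quickly|
|island    string|
|music    release|
|year            |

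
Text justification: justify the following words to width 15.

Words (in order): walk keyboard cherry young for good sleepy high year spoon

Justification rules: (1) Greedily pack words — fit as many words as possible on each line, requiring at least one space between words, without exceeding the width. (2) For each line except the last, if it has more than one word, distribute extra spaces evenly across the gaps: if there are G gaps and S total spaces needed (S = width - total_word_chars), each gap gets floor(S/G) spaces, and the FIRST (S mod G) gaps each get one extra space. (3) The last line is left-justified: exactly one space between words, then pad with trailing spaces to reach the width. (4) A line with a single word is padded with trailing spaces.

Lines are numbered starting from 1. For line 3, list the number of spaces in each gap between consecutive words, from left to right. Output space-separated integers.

Line 1: ['walk', 'keyboard'] (min_width=13, slack=2)
Line 2: ['cherry', 'young'] (min_width=12, slack=3)
Line 3: ['for', 'good', 'sleepy'] (min_width=15, slack=0)
Line 4: ['high', 'year', 'spoon'] (min_width=15, slack=0)

Answer: 1 1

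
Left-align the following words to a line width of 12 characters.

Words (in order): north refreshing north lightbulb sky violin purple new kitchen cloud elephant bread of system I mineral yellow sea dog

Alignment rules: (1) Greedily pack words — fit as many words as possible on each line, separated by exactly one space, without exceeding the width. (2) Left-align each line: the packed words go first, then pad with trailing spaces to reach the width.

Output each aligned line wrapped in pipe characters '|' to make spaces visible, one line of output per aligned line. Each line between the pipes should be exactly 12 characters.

Answer: |north       |
|refreshing  |
|north       |
|lightbulb   |
|sky violin  |
|purple new  |
|kitchen     |
|cloud       |
|elephant    |
|bread of    |
|system I    |
|mineral     |
|yellow sea  |
|dog         |

Derivation:
Line 1: ['north'] (min_width=5, slack=7)
Line 2: ['refreshing'] (min_width=10, slack=2)
Line 3: ['north'] (min_width=5, slack=7)
Line 4: ['lightbulb'] (min_width=9, slack=3)
Line 5: ['sky', 'violin'] (min_width=10, slack=2)
Line 6: ['purple', 'new'] (min_width=10, slack=2)
Line 7: ['kitchen'] (min_width=7, slack=5)
Line 8: ['cloud'] (min_width=5, slack=7)
Line 9: ['elephant'] (min_width=8, slack=4)
Line 10: ['bread', 'of'] (min_width=8, slack=4)
Line 11: ['system', 'I'] (min_width=8, slack=4)
Line 12: ['mineral'] (min_width=7, slack=5)
Line 13: ['yellow', 'sea'] (min_width=10, slack=2)
Line 14: ['dog'] (min_width=3, slack=9)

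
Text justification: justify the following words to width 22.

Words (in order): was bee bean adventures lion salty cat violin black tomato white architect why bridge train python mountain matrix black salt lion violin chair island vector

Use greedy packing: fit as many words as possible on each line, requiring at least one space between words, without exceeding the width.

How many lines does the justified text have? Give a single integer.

Answer: 8

Derivation:
Line 1: ['was', 'bee', 'bean'] (min_width=12, slack=10)
Line 2: ['adventures', 'lion', 'salty'] (min_width=21, slack=1)
Line 3: ['cat', 'violin', 'black'] (min_width=16, slack=6)
Line 4: ['tomato', 'white', 'architect'] (min_width=22, slack=0)
Line 5: ['why', 'bridge', 'train'] (min_width=16, slack=6)
Line 6: ['python', 'mountain', 'matrix'] (min_width=22, slack=0)
Line 7: ['black', 'salt', 'lion', 'violin'] (min_width=22, slack=0)
Line 8: ['chair', 'island', 'vector'] (min_width=19, slack=3)
Total lines: 8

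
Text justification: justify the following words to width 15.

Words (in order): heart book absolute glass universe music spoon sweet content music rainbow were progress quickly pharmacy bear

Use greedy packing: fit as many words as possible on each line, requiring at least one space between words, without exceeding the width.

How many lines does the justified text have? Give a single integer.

Line 1: ['heart', 'book'] (min_width=10, slack=5)
Line 2: ['absolute', 'glass'] (min_width=14, slack=1)
Line 3: ['universe', 'music'] (min_width=14, slack=1)
Line 4: ['spoon', 'sweet'] (min_width=11, slack=4)
Line 5: ['content', 'music'] (min_width=13, slack=2)
Line 6: ['rainbow', 'were'] (min_width=12, slack=3)
Line 7: ['progress'] (min_width=8, slack=7)
Line 8: ['quickly'] (min_width=7, slack=8)
Line 9: ['pharmacy', 'bear'] (min_width=13, slack=2)
Total lines: 9

Answer: 9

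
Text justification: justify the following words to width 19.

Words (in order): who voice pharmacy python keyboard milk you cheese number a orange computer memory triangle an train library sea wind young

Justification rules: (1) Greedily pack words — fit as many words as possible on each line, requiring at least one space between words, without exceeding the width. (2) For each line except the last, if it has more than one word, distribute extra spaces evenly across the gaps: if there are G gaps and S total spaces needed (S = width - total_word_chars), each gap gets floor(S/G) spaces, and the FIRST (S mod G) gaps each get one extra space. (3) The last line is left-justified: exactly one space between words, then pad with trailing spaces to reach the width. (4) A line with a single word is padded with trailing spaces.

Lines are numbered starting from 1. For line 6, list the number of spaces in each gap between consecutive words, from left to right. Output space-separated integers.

Line 1: ['who', 'voice', 'pharmacy'] (min_width=18, slack=1)
Line 2: ['python', 'keyboard'] (min_width=15, slack=4)
Line 3: ['milk', 'you', 'cheese'] (min_width=15, slack=4)
Line 4: ['number', 'a', 'orange'] (min_width=15, slack=4)
Line 5: ['computer', 'memory'] (min_width=15, slack=4)
Line 6: ['triangle', 'an', 'train'] (min_width=17, slack=2)
Line 7: ['library', 'sea', 'wind'] (min_width=16, slack=3)
Line 8: ['young'] (min_width=5, slack=14)

Answer: 2 2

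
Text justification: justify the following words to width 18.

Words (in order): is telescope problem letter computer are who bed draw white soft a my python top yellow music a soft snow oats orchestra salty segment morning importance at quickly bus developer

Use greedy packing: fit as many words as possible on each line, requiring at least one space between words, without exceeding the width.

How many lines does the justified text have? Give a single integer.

Line 1: ['is', 'telescope'] (min_width=12, slack=6)
Line 2: ['problem', 'letter'] (min_width=14, slack=4)
Line 3: ['computer', 'are', 'who'] (min_width=16, slack=2)
Line 4: ['bed', 'draw', 'white'] (min_width=14, slack=4)
Line 5: ['soft', 'a', 'my', 'python'] (min_width=16, slack=2)
Line 6: ['top', 'yellow', 'music', 'a'] (min_width=18, slack=0)
Line 7: ['soft', 'snow', 'oats'] (min_width=14, slack=4)
Line 8: ['orchestra', 'salty'] (min_width=15, slack=3)
Line 9: ['segment', 'morning'] (min_width=15, slack=3)
Line 10: ['importance', 'at'] (min_width=13, slack=5)
Line 11: ['quickly', 'bus'] (min_width=11, slack=7)
Line 12: ['developer'] (min_width=9, slack=9)
Total lines: 12

Answer: 12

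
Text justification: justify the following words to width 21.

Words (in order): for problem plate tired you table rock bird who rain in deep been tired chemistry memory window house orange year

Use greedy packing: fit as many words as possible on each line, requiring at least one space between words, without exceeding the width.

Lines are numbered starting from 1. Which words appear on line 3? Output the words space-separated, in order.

Answer: bird who rain in deep

Derivation:
Line 1: ['for', 'problem', 'plate'] (min_width=17, slack=4)
Line 2: ['tired', 'you', 'table', 'rock'] (min_width=20, slack=1)
Line 3: ['bird', 'who', 'rain', 'in', 'deep'] (min_width=21, slack=0)
Line 4: ['been', 'tired', 'chemistry'] (min_width=20, slack=1)
Line 5: ['memory', 'window', 'house'] (min_width=19, slack=2)
Line 6: ['orange', 'year'] (min_width=11, slack=10)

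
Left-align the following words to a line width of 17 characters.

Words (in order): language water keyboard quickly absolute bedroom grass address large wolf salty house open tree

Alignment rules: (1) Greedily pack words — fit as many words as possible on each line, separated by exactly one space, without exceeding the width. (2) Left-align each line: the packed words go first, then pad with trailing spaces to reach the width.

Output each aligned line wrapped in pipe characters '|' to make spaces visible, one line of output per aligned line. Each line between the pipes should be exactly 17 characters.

Line 1: ['language', 'water'] (min_width=14, slack=3)
Line 2: ['keyboard', 'quickly'] (min_width=16, slack=1)
Line 3: ['absolute', 'bedroom'] (min_width=16, slack=1)
Line 4: ['grass', 'address'] (min_width=13, slack=4)
Line 5: ['large', 'wolf', 'salty'] (min_width=16, slack=1)
Line 6: ['house', 'open', 'tree'] (min_width=15, slack=2)

Answer: |language water   |
|keyboard quickly |
|absolute bedroom |
|grass address    |
|large wolf salty |
|house open tree  |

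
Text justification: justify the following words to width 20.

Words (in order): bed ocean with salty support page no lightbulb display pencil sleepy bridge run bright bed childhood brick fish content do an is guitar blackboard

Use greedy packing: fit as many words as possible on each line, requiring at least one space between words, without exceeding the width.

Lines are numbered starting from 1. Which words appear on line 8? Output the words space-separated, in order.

Line 1: ['bed', 'ocean', 'with', 'salty'] (min_width=20, slack=0)
Line 2: ['support', 'page', 'no'] (min_width=15, slack=5)
Line 3: ['lightbulb', 'display'] (min_width=17, slack=3)
Line 4: ['pencil', 'sleepy', 'bridge'] (min_width=20, slack=0)
Line 5: ['run', 'bright', 'bed'] (min_width=14, slack=6)
Line 6: ['childhood', 'brick', 'fish'] (min_width=20, slack=0)
Line 7: ['content', 'do', 'an', 'is'] (min_width=16, slack=4)
Line 8: ['guitar', 'blackboard'] (min_width=17, slack=3)

Answer: guitar blackboard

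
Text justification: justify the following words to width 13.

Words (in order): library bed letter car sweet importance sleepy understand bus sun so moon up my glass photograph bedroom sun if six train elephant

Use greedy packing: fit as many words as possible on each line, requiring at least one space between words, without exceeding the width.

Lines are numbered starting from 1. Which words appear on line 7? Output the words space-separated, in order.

Answer: bus sun so

Derivation:
Line 1: ['library', 'bed'] (min_width=11, slack=2)
Line 2: ['letter', 'car'] (min_width=10, slack=3)
Line 3: ['sweet'] (min_width=5, slack=8)
Line 4: ['importance'] (min_width=10, slack=3)
Line 5: ['sleepy'] (min_width=6, slack=7)
Line 6: ['understand'] (min_width=10, slack=3)
Line 7: ['bus', 'sun', 'so'] (min_width=10, slack=3)
Line 8: ['moon', 'up', 'my'] (min_width=10, slack=3)
Line 9: ['glass'] (min_width=5, slack=8)
Line 10: ['photograph'] (min_width=10, slack=3)
Line 11: ['bedroom', 'sun'] (min_width=11, slack=2)
Line 12: ['if', 'six', 'train'] (min_width=12, slack=1)
Line 13: ['elephant'] (min_width=8, slack=5)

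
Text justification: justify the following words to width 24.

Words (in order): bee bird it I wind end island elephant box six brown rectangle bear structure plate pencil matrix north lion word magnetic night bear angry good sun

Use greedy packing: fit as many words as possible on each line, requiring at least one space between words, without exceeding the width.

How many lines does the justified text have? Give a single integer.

Answer: 7

Derivation:
Line 1: ['bee', 'bird', 'it', 'I', 'wind', 'end'] (min_width=22, slack=2)
Line 2: ['island', 'elephant', 'box', 'six'] (min_width=23, slack=1)
Line 3: ['brown', 'rectangle', 'bear'] (min_width=20, slack=4)
Line 4: ['structure', 'plate', 'pencil'] (min_width=22, slack=2)
Line 5: ['matrix', 'north', 'lion', 'word'] (min_width=22, slack=2)
Line 6: ['magnetic', 'night', 'bear'] (min_width=19, slack=5)
Line 7: ['angry', 'good', 'sun'] (min_width=14, slack=10)
Total lines: 7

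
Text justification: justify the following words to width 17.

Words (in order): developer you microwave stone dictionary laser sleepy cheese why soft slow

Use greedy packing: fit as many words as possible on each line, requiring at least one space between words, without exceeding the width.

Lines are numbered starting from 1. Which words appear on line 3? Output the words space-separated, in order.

Line 1: ['developer', 'you'] (min_width=13, slack=4)
Line 2: ['microwave', 'stone'] (min_width=15, slack=2)
Line 3: ['dictionary', 'laser'] (min_width=16, slack=1)
Line 4: ['sleepy', 'cheese', 'why'] (min_width=17, slack=0)
Line 5: ['soft', 'slow'] (min_width=9, slack=8)

Answer: dictionary laser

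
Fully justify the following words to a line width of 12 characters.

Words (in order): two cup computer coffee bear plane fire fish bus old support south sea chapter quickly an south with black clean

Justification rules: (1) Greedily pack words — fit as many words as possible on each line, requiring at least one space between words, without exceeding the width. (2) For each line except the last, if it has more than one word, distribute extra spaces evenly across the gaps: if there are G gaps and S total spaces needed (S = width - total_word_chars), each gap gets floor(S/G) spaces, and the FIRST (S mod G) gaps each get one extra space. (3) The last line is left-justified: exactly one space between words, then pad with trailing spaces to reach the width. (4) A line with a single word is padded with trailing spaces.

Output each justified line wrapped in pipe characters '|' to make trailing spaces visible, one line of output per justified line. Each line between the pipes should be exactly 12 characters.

Line 1: ['two', 'cup'] (min_width=7, slack=5)
Line 2: ['computer'] (min_width=8, slack=4)
Line 3: ['coffee', 'bear'] (min_width=11, slack=1)
Line 4: ['plane', 'fire'] (min_width=10, slack=2)
Line 5: ['fish', 'bus', 'old'] (min_width=12, slack=0)
Line 6: ['support'] (min_width=7, slack=5)
Line 7: ['south', 'sea'] (min_width=9, slack=3)
Line 8: ['chapter'] (min_width=7, slack=5)
Line 9: ['quickly', 'an'] (min_width=10, slack=2)
Line 10: ['south', 'with'] (min_width=10, slack=2)
Line 11: ['black', 'clean'] (min_width=11, slack=1)

Answer: |two      cup|
|computer    |
|coffee  bear|
|plane   fire|
|fish bus old|
|support     |
|south    sea|
|chapter     |
|quickly   an|
|south   with|
|black clean |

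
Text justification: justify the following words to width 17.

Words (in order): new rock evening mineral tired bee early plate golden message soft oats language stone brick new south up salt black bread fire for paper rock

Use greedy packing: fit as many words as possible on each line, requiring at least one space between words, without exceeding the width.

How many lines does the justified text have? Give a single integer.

Answer: 10

Derivation:
Line 1: ['new', 'rock', 'evening'] (min_width=16, slack=1)
Line 2: ['mineral', 'tired', 'bee'] (min_width=17, slack=0)
Line 3: ['early', 'plate'] (min_width=11, slack=6)
Line 4: ['golden', 'message'] (min_width=14, slack=3)
Line 5: ['soft', 'oats'] (min_width=9, slack=8)
Line 6: ['language', 'stone'] (min_width=14, slack=3)
Line 7: ['brick', 'new', 'south'] (min_width=15, slack=2)
Line 8: ['up', 'salt', 'black'] (min_width=13, slack=4)
Line 9: ['bread', 'fire', 'for'] (min_width=14, slack=3)
Line 10: ['paper', 'rock'] (min_width=10, slack=7)
Total lines: 10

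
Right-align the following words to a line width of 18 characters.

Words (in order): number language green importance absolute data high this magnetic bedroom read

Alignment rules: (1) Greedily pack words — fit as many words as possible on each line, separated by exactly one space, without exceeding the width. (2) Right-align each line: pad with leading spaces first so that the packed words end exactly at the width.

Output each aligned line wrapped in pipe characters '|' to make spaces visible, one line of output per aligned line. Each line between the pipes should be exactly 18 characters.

Line 1: ['number', 'language'] (min_width=15, slack=3)
Line 2: ['green', 'importance'] (min_width=16, slack=2)
Line 3: ['absolute', 'data', 'high'] (min_width=18, slack=0)
Line 4: ['this', 'magnetic'] (min_width=13, slack=5)
Line 5: ['bedroom', 'read'] (min_width=12, slack=6)

Answer: |   number language|
|  green importance|
|absolute data high|
|     this magnetic|
|      bedroom read|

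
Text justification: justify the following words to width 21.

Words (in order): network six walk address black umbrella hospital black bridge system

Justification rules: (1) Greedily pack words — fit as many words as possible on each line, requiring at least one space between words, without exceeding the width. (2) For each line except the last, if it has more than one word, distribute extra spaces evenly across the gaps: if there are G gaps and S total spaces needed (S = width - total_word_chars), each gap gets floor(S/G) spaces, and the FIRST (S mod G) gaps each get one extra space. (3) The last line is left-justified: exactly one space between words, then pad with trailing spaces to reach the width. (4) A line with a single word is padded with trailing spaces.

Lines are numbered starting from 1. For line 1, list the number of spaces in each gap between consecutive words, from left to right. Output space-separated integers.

Line 1: ['network', 'six', 'walk'] (min_width=16, slack=5)
Line 2: ['address', 'black'] (min_width=13, slack=8)
Line 3: ['umbrella', 'hospital'] (min_width=17, slack=4)
Line 4: ['black', 'bridge', 'system'] (min_width=19, slack=2)

Answer: 4 3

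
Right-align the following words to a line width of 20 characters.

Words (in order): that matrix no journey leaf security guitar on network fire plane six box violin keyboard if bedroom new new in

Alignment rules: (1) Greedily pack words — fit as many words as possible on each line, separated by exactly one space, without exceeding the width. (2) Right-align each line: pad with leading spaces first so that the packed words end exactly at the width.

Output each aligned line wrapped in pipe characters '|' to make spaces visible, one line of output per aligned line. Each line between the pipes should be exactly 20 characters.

Answer: |      that matrix no|
|        journey leaf|
|  security guitar on|
|  network fire plane|
|      six box violin|
| keyboard if bedroom|
|          new new in|

Derivation:
Line 1: ['that', 'matrix', 'no'] (min_width=14, slack=6)
Line 2: ['journey', 'leaf'] (min_width=12, slack=8)
Line 3: ['security', 'guitar', 'on'] (min_width=18, slack=2)
Line 4: ['network', 'fire', 'plane'] (min_width=18, slack=2)
Line 5: ['six', 'box', 'violin'] (min_width=14, slack=6)
Line 6: ['keyboard', 'if', 'bedroom'] (min_width=19, slack=1)
Line 7: ['new', 'new', 'in'] (min_width=10, slack=10)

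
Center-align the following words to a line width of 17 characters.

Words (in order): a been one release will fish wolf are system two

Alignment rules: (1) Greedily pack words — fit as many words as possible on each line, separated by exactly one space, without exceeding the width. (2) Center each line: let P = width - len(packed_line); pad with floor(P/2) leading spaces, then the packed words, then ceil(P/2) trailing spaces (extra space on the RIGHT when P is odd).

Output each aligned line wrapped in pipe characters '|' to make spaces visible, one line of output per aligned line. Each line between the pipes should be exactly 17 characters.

Line 1: ['a', 'been', 'one'] (min_width=10, slack=7)
Line 2: ['release', 'will', 'fish'] (min_width=17, slack=0)
Line 3: ['wolf', 'are', 'system'] (min_width=15, slack=2)
Line 4: ['two'] (min_width=3, slack=14)

Answer: |   a been one    |
|release will fish|
| wolf are system |
|       two       |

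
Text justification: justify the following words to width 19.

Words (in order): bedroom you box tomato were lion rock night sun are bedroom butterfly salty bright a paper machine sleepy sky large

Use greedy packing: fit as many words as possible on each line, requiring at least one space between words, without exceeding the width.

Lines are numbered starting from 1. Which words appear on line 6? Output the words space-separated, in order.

Answer: paper machine

Derivation:
Line 1: ['bedroom', 'you', 'box'] (min_width=15, slack=4)
Line 2: ['tomato', 'were', 'lion'] (min_width=16, slack=3)
Line 3: ['rock', 'night', 'sun', 'are'] (min_width=18, slack=1)
Line 4: ['bedroom', 'butterfly'] (min_width=17, slack=2)
Line 5: ['salty', 'bright', 'a'] (min_width=14, slack=5)
Line 6: ['paper', 'machine'] (min_width=13, slack=6)
Line 7: ['sleepy', 'sky', 'large'] (min_width=16, slack=3)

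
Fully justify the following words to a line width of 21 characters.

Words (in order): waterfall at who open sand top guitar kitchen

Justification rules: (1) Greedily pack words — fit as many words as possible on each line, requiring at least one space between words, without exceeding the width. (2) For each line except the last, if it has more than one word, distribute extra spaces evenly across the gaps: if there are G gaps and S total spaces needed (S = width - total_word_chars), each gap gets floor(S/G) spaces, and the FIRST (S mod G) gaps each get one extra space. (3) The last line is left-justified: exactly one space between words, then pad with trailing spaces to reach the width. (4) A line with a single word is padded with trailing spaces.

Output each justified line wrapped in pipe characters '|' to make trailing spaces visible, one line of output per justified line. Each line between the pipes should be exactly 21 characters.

Line 1: ['waterfall', 'at', 'who', 'open'] (min_width=21, slack=0)
Line 2: ['sand', 'top', 'guitar'] (min_width=15, slack=6)
Line 3: ['kitchen'] (min_width=7, slack=14)

Answer: |waterfall at who open|
|sand    top    guitar|
|kitchen              |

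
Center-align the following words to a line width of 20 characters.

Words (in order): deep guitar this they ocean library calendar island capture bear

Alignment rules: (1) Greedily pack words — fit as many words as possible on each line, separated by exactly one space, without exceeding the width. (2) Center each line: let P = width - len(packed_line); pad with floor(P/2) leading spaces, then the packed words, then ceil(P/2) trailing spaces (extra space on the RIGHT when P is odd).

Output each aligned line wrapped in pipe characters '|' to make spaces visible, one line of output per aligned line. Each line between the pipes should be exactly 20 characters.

Answer: |  deep guitar this  |
| they ocean library |
|  calendar island   |
|    capture bear    |

Derivation:
Line 1: ['deep', 'guitar', 'this'] (min_width=16, slack=4)
Line 2: ['they', 'ocean', 'library'] (min_width=18, slack=2)
Line 3: ['calendar', 'island'] (min_width=15, slack=5)
Line 4: ['capture', 'bear'] (min_width=12, slack=8)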